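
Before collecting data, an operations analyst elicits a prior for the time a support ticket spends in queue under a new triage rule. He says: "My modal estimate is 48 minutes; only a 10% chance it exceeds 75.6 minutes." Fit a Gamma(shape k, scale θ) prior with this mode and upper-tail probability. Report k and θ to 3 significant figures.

Gamma(k,θ) with k>1 has mode (k−1)θ, so θ = 48/(k−1).
Need P(X < 75.6) = 0.9 with θ tied to k this way. Start at k = 2, θ = 48: P(X<75.6) ≈ 0.467.
Too low — raise k to concentrate. Iterating converges to k ≈ 10.1.
Then θ = 48/(10.1−1) ≈ 5.28.

k ≈ 10.1, θ ≈ 5.28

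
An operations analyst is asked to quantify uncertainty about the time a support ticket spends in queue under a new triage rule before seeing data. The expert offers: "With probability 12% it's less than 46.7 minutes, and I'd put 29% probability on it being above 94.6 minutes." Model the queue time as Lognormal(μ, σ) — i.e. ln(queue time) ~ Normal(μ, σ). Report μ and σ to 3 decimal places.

μ ≈ 4.324, σ ≈ 0.408

If T ~ Lognormal(μ,σ) then ln T ~ Normal(μ,σ), so the p-quantile of ln T is μ + z_p·σ.
ln(46.7) = 3.844 and ln(94.6) = 4.55; z_{0.12} = -1.175, z_{0.71} = 0.5534.
σ = (4.55 − 3.844)/(0.5534 − (-1.175)) = 0.408.
μ = 3.844 − (-1.175)·0.408 = 4.324.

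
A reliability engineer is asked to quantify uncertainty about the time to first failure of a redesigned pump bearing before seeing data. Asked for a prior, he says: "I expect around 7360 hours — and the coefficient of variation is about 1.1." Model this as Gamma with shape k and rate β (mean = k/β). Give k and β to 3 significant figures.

k ≈ 0.826, β ≈ 0.000112

For Gamma(k, rate β): mean = k/β, variance = k/β², so CV = 1/√k.
CV = 1.1, hence k = 1/CV² = 0.826.
Then β = k/mean = 0.826/7360 = 0.000112.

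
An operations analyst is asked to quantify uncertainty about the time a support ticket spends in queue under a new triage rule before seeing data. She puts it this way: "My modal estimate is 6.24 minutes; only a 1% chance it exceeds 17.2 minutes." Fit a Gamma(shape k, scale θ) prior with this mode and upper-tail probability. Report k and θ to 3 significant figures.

Gamma(k,θ) with k>1 has mode (k−1)θ, so θ = 6.24/(k−1).
Need P(X < 17.2) = 0.99 with θ tied to k this way. Start at k = 2, θ = 6.24: P(X<17.2) ≈ 0.761.
Too low — raise k to concentrate. Iterating converges to k ≈ 5.47.
Then θ = 6.24/(5.47−1) ≈ 1.4.

k ≈ 5.47, θ ≈ 1.4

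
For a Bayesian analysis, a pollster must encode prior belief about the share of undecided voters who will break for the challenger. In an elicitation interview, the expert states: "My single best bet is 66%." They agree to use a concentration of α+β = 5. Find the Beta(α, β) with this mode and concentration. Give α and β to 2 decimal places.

For α,β > 1 the Beta mode is (α−1)/(α+β−2). With α+β = 5, the mode is (α−1)/3.
Set (α−1)/3 = 0.66 → α = 1 + 0.66·3 = 2.98.
β = 5 − α = 2.02.

α = 2.98, β = 2.02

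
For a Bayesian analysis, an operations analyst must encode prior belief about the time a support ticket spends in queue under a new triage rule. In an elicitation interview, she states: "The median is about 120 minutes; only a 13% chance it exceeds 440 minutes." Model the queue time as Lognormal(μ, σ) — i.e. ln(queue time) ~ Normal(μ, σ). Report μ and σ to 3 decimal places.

μ ≈ 4.787, σ ≈ 1.153

If T ~ Lognormal(μ,σ) then ln T ~ Normal(μ,σ), so the p-quantile of ln T is μ + z_p·σ.
ln(120) = 4.787 and ln(440) = 6.087; z_{0.5} = 0, z_{0.87} = 1.126.
σ = (6.087 − 4.787)/(1.126 − (0)) = 1.153.
μ = 4.787 − (0)·1.153 = 4.787.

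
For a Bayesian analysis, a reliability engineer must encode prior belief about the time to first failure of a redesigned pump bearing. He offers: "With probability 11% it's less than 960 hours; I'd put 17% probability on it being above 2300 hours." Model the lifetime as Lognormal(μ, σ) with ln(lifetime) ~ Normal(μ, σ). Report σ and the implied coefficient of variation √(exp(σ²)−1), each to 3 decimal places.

σ ≈ 0.401, CV ≈ 0.417

If T ~ Lognormal(μ,σ) then ln T ~ Normal(μ,σ), so the p-quantile of ln T is μ + z_p·σ.
ln(960) = 6.867 and ln(2300) = 7.741; z_{0.11} = -1.227, z_{0.83} = 0.9542.
σ = (7.741 − 6.867)/(0.9542 − (-1.227)) = 0.401.
μ = 6.867 − (-1.227)·0.401 = 7.358.
CV = √(exp(σ²)−1) = √(exp(0.1605)−1) = 0.417.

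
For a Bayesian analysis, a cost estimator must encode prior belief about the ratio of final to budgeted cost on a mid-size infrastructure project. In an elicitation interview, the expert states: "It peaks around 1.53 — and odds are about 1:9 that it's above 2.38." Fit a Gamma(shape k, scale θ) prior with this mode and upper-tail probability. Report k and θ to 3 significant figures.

Gamma(k,θ) with k>1 has mode (k−1)θ, so θ = 1.53/(k−1).
Need P(X < 2.38) = 0.9 with θ tied to k this way. Start at k = 2, θ = 1.53: P(X<2.38) ≈ 0.461.
Too low — raise k to concentrate. Iterating converges to k ≈ 10.6.
Then θ = 1.53/(10.6−1) ≈ 0.16.

k ≈ 10.6, θ ≈ 0.16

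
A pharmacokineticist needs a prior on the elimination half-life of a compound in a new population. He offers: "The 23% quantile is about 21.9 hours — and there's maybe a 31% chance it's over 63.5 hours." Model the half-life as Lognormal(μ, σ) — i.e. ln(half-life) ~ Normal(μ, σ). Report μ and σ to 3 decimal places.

If T ~ Lognormal(μ,σ) then ln T ~ Normal(μ,σ), so the p-quantile of ln T is μ + z_p·σ.
ln(21.9) = 3.086 and ln(63.5) = 4.151; z_{0.23} = -0.7388, z_{0.69} = 0.4959.
σ = (4.151 − 3.086)/(0.4959 − (-0.7388)) = 0.862.
μ = 3.086 − (-0.7388)·0.862 = 3.724.

μ ≈ 3.724, σ ≈ 0.862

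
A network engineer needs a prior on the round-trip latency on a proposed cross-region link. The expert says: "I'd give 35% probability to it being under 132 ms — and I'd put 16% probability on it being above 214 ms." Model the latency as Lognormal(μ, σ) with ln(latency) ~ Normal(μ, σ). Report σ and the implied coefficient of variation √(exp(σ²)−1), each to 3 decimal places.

σ ≈ 0.350, CV ≈ 0.361

If T ~ Lognormal(μ,σ) then ln T ~ Normal(μ,σ), so the p-quantile of ln T is μ + z_p·σ.
ln(132) = 4.883 and ln(214) = 5.366; z_{0.35} = -0.3853, z_{0.84} = 0.9945.
σ = (5.366 − 4.883)/(0.9945 − (-0.3853)) = 0.350.
μ = 4.883 − (-0.3853)·0.350 = 5.018.
CV = √(exp(σ²)−1) = √(exp(0.1226)−1) = 0.361.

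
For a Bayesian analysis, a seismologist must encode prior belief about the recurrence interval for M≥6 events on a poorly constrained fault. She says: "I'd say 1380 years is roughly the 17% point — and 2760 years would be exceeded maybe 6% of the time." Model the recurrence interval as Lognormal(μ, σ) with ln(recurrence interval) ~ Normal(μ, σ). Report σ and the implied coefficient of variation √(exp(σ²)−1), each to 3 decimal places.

σ ≈ 0.276, CV ≈ 0.282

If T ~ Lognormal(μ,σ) then ln T ~ Normal(μ,σ), so the p-quantile of ln T is μ + z_p·σ.
ln(1380) = 7.23 and ln(2760) = 7.923; z_{0.17} = -0.9542, z_{0.94} = 1.555.
σ = (7.923 − 7.23)/(1.555 − (-0.9542)) = 0.276.
μ = 7.23 − (-0.9542)·0.276 = 7.493.
CV = √(exp(σ²)−1) = √(exp(0.0763)−1) = 0.282.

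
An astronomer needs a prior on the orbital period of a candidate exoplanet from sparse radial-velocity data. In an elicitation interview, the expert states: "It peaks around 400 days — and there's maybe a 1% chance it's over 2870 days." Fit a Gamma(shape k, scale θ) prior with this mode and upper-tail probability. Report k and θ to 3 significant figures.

k ≈ 1.9, θ ≈ 445

Gamma(k,θ) with k>1 has mode (k−1)θ, so θ = 400/(k−1).
Need P(X < 2870) = 0.99 with θ tied to k this way. Start at k = 2, θ = 400: P(X<2870) ≈ 0.994.
Too high — lower k to spread out. Iterating converges to k ≈ 1.9.
Then θ = 400/(1.9−1) ≈ 445.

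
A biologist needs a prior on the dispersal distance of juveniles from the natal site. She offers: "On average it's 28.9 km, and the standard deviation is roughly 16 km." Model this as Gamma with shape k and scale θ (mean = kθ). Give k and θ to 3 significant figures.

k ≈ 3.26, θ ≈ 8.86

For Gamma(k, scale θ): mean = kθ, variance = kθ², so CV = 1/√k.
CV = SD/mean = 16/28.9 = 0.5536, hence k = 1/CV² = 3.26.
Then θ = mean/k = 28.9/3.26 = 8.86.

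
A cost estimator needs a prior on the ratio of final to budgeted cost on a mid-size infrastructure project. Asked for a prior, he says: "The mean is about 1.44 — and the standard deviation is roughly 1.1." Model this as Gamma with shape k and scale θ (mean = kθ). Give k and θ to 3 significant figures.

For Gamma(k, scale θ): mean = kθ, variance = kθ², so CV = 1/√k.
CV = SD/mean = 1.1/1.44 = 0.7639, hence k = 1/CV² = 1.71.
Then θ = mean/k = 1.44/1.71 = 0.84.

k ≈ 1.71, θ ≈ 0.84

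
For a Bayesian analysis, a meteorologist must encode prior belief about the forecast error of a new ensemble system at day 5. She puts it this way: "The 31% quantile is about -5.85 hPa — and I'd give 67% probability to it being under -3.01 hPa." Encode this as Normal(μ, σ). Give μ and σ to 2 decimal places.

For Normal(μ,σ), the p-quantile is μ + z_p·σ. Here z_{0.31} = -0.4959, z_{0.67} = 0.4399.
So -5.85 = μ − 0.4959σ and -3.01 = μ + 0.4399σ.
Subtracting: σ = (-3.01 − -5.85)/(0.4399 − (-0.4959)) = 3.03.
Then μ = -5.85 − (-0.4959)·3.03 = -4.35.

μ = -4.35, σ = 3.03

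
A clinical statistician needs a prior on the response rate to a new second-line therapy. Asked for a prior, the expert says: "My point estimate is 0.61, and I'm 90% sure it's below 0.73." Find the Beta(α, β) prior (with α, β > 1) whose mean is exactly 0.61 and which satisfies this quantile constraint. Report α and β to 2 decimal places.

With mean 0.61 fixed, write α = 0.61s, β = 0.39s where s = α+β.
Need P(θ < 0.73) = 0.9 under Beta(0.61s, 0.39s). Normal approximation: (q−m)/√(m(1−m)/s) ≈ z_{0.9} = 1.28, so s ≈ 0.61·0.39·(1.28)²/(0.73−0.61)² = 27.1.
At s = 27.1: P(θ<0.73) ≈ 0.906. Adjusting to match 0.9 gives s ≈ 25.88.
So α = 0.61·25.88 ≈ 15.79, β = 0.39·25.88 ≈ 10.10.

α ≈ 15.79, β ≈ 10.10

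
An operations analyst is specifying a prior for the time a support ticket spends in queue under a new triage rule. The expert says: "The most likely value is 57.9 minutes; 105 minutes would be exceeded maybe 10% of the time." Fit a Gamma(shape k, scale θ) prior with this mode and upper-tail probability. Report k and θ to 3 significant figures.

k ≈ 6.38, θ ≈ 10.8

Gamma(k,θ) with k>1 has mode (k−1)θ, so θ = 57.9/(k−1).
Need P(X < 105) = 0.9 with θ tied to k this way. Start at k = 2, θ = 57.9: P(X<105) ≈ 0.541.
Too low — raise k to concentrate. Iterating converges to k ≈ 6.38.
Then θ = 57.9/(6.38−1) ≈ 10.8.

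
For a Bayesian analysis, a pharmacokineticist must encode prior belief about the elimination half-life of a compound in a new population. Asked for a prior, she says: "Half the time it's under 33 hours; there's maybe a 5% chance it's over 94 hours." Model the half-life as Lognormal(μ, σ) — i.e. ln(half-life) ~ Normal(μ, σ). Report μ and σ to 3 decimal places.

If T ~ Lognormal(μ,σ) then ln T ~ Normal(μ,σ), so the p-quantile of ln T is μ + z_p·σ.
ln(33) = 3.497 and ln(94) = 4.543; z_{0.5} = 0, z_{0.95} = 1.645.
σ = (4.543 − 3.497)/(1.645 − (0)) = 0.636.
μ = 3.497 − (0)·0.636 = 3.497.

μ ≈ 3.497, σ ≈ 0.636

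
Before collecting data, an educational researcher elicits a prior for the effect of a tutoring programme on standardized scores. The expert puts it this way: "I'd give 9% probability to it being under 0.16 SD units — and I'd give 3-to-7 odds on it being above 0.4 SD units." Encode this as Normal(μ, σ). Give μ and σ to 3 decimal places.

μ = 0.333, σ = 0.129

The p-quantile of Normal(μ,σ) is μ + z_p·σ, with z_{0.09} = -1.341 and z_{0.7} = 0.5244.
Eliminate σ: μ = (z₂·x₁ − z₁·x₂)/(z₂ − z₁) = (0.5244·0.16 − (-1.341)·0.4)/1.865 = 0.333.
Then σ = (x₂ − x₁)/(z₂ − z₁) = (0.4 − 0.16)/1.865 = 0.129.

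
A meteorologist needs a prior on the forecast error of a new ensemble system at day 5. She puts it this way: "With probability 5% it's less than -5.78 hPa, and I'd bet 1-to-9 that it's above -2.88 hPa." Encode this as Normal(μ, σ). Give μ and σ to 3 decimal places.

The p-quantile of Normal(μ,σ) is μ + z_p·σ, with z_{0.05} = -1.645 and z_{0.9} = 1.282.
Eliminate σ: μ = (z₂·x₁ − z₁·x₂)/(z₂ − z₁) = (1.282·-5.78 − (-1.645)·-2.88)/2.926 = -4.150.
Then σ = (x₂ − x₁)/(z₂ − z₁) = (-2.88 − -5.78)/2.926 = 0.991.

μ = -4.150, σ = 0.991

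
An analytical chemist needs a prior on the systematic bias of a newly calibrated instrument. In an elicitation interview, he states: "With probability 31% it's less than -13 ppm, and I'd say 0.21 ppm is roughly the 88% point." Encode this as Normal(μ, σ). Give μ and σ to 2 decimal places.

μ = -9.08, σ = 7.91

For Normal(μ,σ), the p-quantile is μ + z_p·σ. Here z_{0.31} = -0.4959, z_{0.88} = 1.175.
So -13 = μ − 0.4959σ and 0.21 = μ + 1.175σ.
Subtracting: σ = (0.21 − -13)/(1.175 − (-0.4959)) = 7.91.
Then μ = -13 − (-0.4959)·7.91 = -9.08.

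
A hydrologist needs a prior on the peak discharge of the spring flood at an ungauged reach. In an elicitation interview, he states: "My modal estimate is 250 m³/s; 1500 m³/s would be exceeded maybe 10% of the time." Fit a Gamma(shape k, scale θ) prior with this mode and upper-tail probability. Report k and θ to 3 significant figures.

k ≈ 1.53, θ ≈ 473

Gamma(k,θ) with k>1 has mode (k−1)θ, so θ = 250/(k−1).
Need P(X < 1500) = 0.9 with θ tied to k this way. Start at k = 2, θ = 250: P(X<1500) ≈ 0.983.
Too high — lower k to spread out. Iterating converges to k ≈ 1.53.
Then θ = 250/(1.53−1) ≈ 473.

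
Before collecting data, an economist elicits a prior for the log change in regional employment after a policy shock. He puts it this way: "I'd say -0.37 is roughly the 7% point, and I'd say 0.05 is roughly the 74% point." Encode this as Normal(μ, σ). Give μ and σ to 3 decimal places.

For Normal(μ,σ), the p-quantile is μ + z_p·σ. Here z_{0.07} = -1.476, z_{0.74} = 0.6433.
So -0.37 = μ − 1.476σ and 0.05 = μ + 0.6433σ.
Subtracting: σ = (0.05 − -0.37)/(0.6433 − (-1.476)) = 0.198.
Then μ = -0.37 − (-1.476)·0.198 = -0.078.

μ = -0.078, σ = 0.198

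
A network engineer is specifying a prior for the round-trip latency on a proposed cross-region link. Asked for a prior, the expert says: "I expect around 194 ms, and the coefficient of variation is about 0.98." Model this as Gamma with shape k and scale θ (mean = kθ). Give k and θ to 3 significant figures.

For Gamma(k, scale θ): mean = kθ, variance = kθ², so CV = 1/√k.
CV = 0.98, hence k = 1/CV² = 1.04.
Then θ = mean/k = 194/1.04 = 186.

k ≈ 1.04, θ ≈ 186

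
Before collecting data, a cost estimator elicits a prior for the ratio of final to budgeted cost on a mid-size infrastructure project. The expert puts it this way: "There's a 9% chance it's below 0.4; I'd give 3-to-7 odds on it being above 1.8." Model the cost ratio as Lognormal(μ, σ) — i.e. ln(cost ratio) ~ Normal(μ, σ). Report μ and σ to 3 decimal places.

If T ~ Lognormal(μ,σ) then ln T ~ Normal(μ,σ), so the p-quantile of ln T is μ + z_p·σ.
ln(0.4) = -0.9163 and ln(1.8) = 0.5878; z_{0.09} = -1.341, z_{0.7} = 0.5244.
σ = (0.5878 − -0.9163)/(0.5244 − (-1.341)) = 0.806.
μ = -0.9163 − (-1.341)·0.806 = 0.165.

μ ≈ 0.165, σ ≈ 0.806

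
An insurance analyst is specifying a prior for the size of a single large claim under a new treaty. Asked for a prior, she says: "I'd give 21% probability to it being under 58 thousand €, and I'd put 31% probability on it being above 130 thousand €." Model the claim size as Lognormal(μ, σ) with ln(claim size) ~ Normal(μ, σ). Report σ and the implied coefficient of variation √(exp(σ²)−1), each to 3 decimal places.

If T ~ Lognormal(μ,σ) then ln T ~ Normal(μ,σ), so the p-quantile of ln T is μ + z_p·σ.
ln(58) = 4.06 and ln(130) = 4.868; z_{0.21} = -0.8064, z_{0.69} = 0.4959.
σ = (4.868 − 4.06)/(0.4959 − (-0.8064)) = 0.620.
μ = 4.06 − (-0.8064)·0.620 = 4.560.
CV = √(exp(σ²)−1) = √(exp(0.3841)−1) = 0.684.

σ ≈ 0.620, CV ≈ 0.684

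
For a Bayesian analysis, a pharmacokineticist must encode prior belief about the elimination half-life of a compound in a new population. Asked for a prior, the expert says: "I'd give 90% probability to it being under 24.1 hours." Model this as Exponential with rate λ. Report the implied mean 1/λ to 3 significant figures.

P(T < 24.1) = 1 − e^(−λ·24.1) = 0.9, so λ = −ln(1−0.9)/24.1 = −ln(0.1)/24.1 = 0.0955.
Mean = 1/λ = 10.5 hours.

mean ≈ 10.5 hours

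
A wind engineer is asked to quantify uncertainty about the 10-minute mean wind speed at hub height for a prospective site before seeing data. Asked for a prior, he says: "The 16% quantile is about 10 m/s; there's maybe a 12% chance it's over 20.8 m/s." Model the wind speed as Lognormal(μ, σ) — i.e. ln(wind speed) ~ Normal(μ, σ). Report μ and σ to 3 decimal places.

If T ~ Lognormal(μ,σ) then ln T ~ Normal(μ,σ), so the p-quantile of ln T is μ + z_p·σ.
ln(10) = 2.303 and ln(20.8) = 3.035; z_{0.16} = -0.9945, z_{0.88} = 1.175.
σ = (3.035 − 2.303)/(1.175 − (-0.9945)) = 0.338.
μ = 2.303 − (-0.9945)·0.338 = 2.638.

μ ≈ 2.638, σ ≈ 0.338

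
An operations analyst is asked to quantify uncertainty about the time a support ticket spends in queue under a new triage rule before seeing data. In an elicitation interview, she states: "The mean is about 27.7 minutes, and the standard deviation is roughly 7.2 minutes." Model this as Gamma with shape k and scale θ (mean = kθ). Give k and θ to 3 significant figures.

k ≈ 14.8, θ ≈ 1.87

For Gamma(k, scale θ): mean = kθ, variance = kθ², so CV = 1/√k.
CV = SD/mean = 7.2/27.7 = 0.2599, hence k = 1/CV² = 14.8.
Then θ = mean/k = 27.7/14.8 = 1.87.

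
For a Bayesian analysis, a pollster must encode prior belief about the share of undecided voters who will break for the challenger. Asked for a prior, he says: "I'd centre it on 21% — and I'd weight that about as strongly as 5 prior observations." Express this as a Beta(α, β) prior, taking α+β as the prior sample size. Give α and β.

α = 1.05, β = 3.95

Under the effective-sample-size interpretation, Beta(α, β) has prior mean α/(α+β) and prior sample size α+β.
So α+β = 5 and α/(α+β) = 0.21, giving α = 0.21·5 = 1.05 and β = 5 − 1.05 = 3.95.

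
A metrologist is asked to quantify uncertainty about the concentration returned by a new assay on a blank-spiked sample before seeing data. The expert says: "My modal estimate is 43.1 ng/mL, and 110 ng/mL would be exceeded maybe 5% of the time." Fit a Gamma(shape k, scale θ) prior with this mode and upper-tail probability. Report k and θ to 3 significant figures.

Gamma(k,θ) with k>1 has mode (k−1)θ, so θ = 43.1/(k−1).
Need P(X < 110) = 0.95 with θ tied to k this way. Start at k = 2, θ = 43.1: P(X<110) ≈ 0.723.
Too low — raise k to concentrate. Iterating converges to k ≈ 4.09.
Then θ = 43.1/(4.09−1) ≈ 14.

k ≈ 4.09, θ ≈ 14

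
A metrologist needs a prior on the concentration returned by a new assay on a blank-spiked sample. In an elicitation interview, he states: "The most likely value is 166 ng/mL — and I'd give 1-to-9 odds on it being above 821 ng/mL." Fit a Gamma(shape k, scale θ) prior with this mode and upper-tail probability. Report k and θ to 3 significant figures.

k ≈ 1.69, θ ≈ 240

Gamma(k,θ) with k>1 has mode (k−1)θ, so θ = 166/(k−1).
Need P(X < 821) = 0.9 with θ tied to k this way. Start at k = 2, θ = 166: P(X<821) ≈ 0.958.
Too high — lower k to spread out. Iterating converges to k ≈ 1.69.
Then θ = 166/(1.69−1) ≈ 240.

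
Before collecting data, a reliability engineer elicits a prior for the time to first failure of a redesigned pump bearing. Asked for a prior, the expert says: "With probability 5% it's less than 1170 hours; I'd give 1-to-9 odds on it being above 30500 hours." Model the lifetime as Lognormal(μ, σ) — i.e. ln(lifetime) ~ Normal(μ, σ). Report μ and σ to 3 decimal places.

μ ≈ 8.898, σ ≈ 1.114

If T ~ Lognormal(μ,σ) then ln T ~ Normal(μ,σ), so the p-quantile of ln T is μ + z_p·σ.
ln(1170) = 7.065 and ln(30500) = 10.33; z_{0.05} = -1.645, z_{0.9} = 1.282.
σ = (10.33 − 7.065)/(1.282 − (-1.645)) = 1.114.
μ = 7.065 − (-1.645)·1.114 = 8.898.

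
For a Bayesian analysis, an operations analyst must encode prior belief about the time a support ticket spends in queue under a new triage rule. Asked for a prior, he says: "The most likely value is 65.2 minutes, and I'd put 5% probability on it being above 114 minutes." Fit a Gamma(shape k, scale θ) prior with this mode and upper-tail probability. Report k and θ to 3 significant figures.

k ≈ 9.94, θ ≈ 7.3

Gamma(k,θ) with k>1 has mode (k−1)θ, so θ = 65.2/(k−1).
Need P(X < 114) = 0.95 with θ tied to k this way. Start at k = 2, θ = 65.2: P(X<114) ≈ 0.522.
Too low — raise k to concentrate. Iterating converges to k ≈ 9.94.
Then θ = 65.2/(9.94−1) ≈ 7.3.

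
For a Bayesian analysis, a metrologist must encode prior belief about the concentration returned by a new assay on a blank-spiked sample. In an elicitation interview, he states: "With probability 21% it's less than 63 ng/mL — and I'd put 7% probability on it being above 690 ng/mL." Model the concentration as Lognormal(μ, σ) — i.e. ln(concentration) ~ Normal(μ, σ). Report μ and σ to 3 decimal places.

If T ~ Lognormal(μ,σ) then ln T ~ Normal(μ,σ), so the p-quantile of ln T is μ + z_p·σ.
ln(63) = 4.143 and ln(690) = 6.537; z_{0.21} = -0.8064, z_{0.93} = 1.476.
σ = (6.537 − 4.143)/(1.476 − (-0.8064)) = 1.049.
μ = 4.143 − (-0.8064)·1.049 = 4.989.

μ ≈ 4.989, σ ≈ 1.049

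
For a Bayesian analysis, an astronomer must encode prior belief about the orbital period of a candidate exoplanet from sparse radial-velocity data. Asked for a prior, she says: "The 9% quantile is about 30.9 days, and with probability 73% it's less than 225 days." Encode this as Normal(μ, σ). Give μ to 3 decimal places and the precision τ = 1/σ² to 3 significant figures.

μ = 164.113, τ = 0.000101

The p-quantile of Normal(μ,σ) is μ + z_p·σ, with z_{0.09} = -1.341 and z_{0.73} = 0.6128.
Eliminate σ: μ = (z₂·x₁ − z₁·x₂)/(z₂ − z₁) = (0.6128·30.9 − (-1.341)·225)/1.954 = 164.113.
Then σ = (x₂ − x₁)/(z₂ − z₁) = (225 − 30.9)/1.954 = 99.357.
Precision τ = 1/σ² = 1/99.36² = 0.000101.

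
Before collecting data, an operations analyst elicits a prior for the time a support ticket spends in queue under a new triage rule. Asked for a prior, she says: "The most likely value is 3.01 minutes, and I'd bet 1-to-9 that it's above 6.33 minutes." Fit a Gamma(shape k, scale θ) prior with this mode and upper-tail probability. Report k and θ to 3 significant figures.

Gamma(k,θ) with k>1 has mode (k−1)θ, so θ = 3.01/(k−1).
Need P(X < 6.33) = 0.9 with θ tied to k this way. Start at k = 2, θ = 3.01: P(X<6.33) ≈ 0.621.
Too low — raise k to concentrate. Iterating converges to k ≈ 4.48.
Then θ = 3.01/(4.48−1) ≈ 0.866.

k ≈ 4.48, θ ≈ 0.866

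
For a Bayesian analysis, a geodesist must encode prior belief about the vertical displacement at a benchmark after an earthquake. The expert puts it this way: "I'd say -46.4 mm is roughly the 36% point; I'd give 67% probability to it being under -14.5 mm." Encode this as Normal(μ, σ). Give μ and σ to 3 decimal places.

μ = -32.077, σ = 39.956

For Normal(μ,σ), the p-quantile is μ + z_p·σ. Here z_{0.36} = -0.3585, z_{0.67} = 0.4399.
So -46.4 = μ − 0.3585σ and -14.5 = μ + 0.4399σ.
Subtracting: σ = (-14.5 − -46.4)/(0.4399 − (-0.3585)) = 39.956.
Then μ = -46.4 − (-0.3585)·39.956 = -32.077.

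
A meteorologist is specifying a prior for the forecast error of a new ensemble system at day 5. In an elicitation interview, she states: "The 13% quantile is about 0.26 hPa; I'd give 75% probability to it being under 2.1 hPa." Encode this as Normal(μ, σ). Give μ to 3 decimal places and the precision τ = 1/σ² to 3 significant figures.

μ = 1.411, τ = 0.958

For Normal(μ,σ), the p-quantile is μ + z_p·σ. Here z_{0.13} = -1.126, z_{0.75} = 0.6745.
So 0.26 = μ − 1.126σ and 2.1 = μ + 0.6745σ.
Subtracting: σ = (2.1 − 0.26)/(0.6745 − (-1.126)) = 1.022.
Then μ = 0.26 − (-1.126)·1.022 = 1.411.
Precision τ = 1/σ² = 1/1.022² = 0.958.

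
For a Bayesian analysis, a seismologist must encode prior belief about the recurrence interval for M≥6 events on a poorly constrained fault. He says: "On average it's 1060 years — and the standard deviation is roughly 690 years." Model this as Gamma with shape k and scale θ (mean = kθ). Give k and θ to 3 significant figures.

k ≈ 2.36, θ ≈ 449

For Gamma(k, scale θ): mean = kθ, variance = kθ², so CV = 1/√k.
CV = SD/mean = 690/1060 = 0.6509, hence k = 1/CV² = 2.36.
Then θ = mean/k = 1060/2.36 = 449.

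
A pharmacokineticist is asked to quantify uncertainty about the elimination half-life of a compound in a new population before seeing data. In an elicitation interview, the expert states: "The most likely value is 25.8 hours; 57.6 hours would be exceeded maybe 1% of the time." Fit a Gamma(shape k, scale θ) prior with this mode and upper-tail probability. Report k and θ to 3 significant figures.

Gamma(k,θ) with k>1 has mode (k−1)θ, so θ = 25.8/(k−1).
Need P(X < 57.6) = 0.99 with θ tied to k this way. Start at k = 2, θ = 25.8: P(X<57.6) ≈ 0.653.
Too low — raise k to concentrate. Iterating converges to k ≈ 8.45.
Then θ = 25.8/(8.45−1) ≈ 3.46.

k ≈ 8.45, θ ≈ 3.46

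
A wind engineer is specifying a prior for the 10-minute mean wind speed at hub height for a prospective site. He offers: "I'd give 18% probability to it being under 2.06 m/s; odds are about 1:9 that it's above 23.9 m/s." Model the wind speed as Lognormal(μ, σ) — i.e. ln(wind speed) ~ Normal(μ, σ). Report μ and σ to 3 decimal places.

If T ~ Lognormal(μ,σ) then ln T ~ Normal(μ,σ), so the p-quantile of ln T is μ + z_p·σ.
ln(2.06) = 0.7227 and ln(23.9) = 3.174; z_{0.18} = -0.9154, z_{0.9} = 1.282.
σ = (3.174 − 0.7227)/(1.282 − (-0.9154)) = 1.116.
μ = 0.7227 − (-0.9154)·1.116 = 1.744.

μ ≈ 1.744, σ ≈ 1.116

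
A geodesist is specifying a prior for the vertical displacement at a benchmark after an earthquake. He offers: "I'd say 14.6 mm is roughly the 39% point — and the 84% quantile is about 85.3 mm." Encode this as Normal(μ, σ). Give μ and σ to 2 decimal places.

The p-quantile of Normal(μ,σ) is μ + z_p·σ, with z_{0.39} = -0.2793 and z_{0.84} = 0.9945.
Eliminate σ: μ = (z₂·x₁ − z₁·x₂)/(z₂ − z₁) = (0.9945·14.6 − (-0.2793)·85.3)/1.274 = 30.10.
Then σ = (x₂ − x₁)/(z₂ − z₁) = (85.3 − 14.6)/1.274 = 55.50.

μ = 30.10, σ = 55.50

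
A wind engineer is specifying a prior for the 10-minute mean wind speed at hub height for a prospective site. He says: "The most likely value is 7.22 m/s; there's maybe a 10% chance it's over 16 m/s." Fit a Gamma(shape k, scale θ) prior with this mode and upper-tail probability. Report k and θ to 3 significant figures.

Gamma(k,θ) with k>1 has mode (k−1)θ, so θ = 7.22/(k−1).
Need P(X < 16) = 0.9 with θ tied to k this way. Start at k = 2, θ = 7.22: P(X<16) ≈ 0.649.
Too low — raise k to concentrate. Iterating converges to k ≈ 4.04.
Then θ = 7.22/(4.04−1) ≈ 2.38.

k ≈ 4.04, θ ≈ 2.38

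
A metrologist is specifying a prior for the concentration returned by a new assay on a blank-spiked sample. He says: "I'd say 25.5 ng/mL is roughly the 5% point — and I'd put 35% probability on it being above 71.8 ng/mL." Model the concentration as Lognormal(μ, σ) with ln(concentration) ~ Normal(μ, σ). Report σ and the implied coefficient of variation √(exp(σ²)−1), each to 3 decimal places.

σ ≈ 0.510, CV ≈ 0.545

If T ~ Lognormal(μ,σ) then ln T ~ Normal(μ,σ), so the p-quantile of ln T is μ + z_p·σ.
ln(25.5) = 3.239 and ln(71.8) = 4.274; z_{0.05} = -1.645, z_{0.65} = 0.3853.
σ = (4.274 − 3.239)/(0.3853 − (-1.645)) = 0.510.
μ = 3.239 − (-1.645)·0.510 = 4.077.
CV = √(exp(σ²)−1) = √(exp(0.2600)−1) = 0.545.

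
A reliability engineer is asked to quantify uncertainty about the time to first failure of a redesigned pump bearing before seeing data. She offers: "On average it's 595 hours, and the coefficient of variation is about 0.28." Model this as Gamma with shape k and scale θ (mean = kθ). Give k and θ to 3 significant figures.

k ≈ 12.8, θ ≈ 46.6

For Gamma(k, scale θ): mean = kθ, variance = kθ², so CV = 1/√k.
CV = 0.28, hence k = 1/CV² = 12.8.
Then θ = mean/k = 595/12.8 = 46.6.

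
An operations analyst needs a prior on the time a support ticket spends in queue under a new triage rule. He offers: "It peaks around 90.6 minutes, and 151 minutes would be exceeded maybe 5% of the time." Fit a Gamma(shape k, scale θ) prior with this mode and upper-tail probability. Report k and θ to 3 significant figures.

Gamma(k,θ) with k>1 has mode (k−1)θ, so θ = 90.6/(k−1).
Need P(X < 151) = 0.95 with θ tied to k this way. Start at k = 2, θ = 90.6: P(X<151) ≈ 0.496.
Too low — raise k to concentrate. Iterating converges to k ≈ 11.7.
Then θ = 90.6/(11.7−1) ≈ 8.46.

k ≈ 11.7, θ ≈ 8.46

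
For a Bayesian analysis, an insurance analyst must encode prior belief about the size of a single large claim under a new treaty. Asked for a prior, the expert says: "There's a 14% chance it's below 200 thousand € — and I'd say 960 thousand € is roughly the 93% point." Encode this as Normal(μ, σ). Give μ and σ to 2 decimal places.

For Normal(μ,σ), the p-quantile is μ + z_p·σ. Here z_{0.14} = -1.08, z_{0.93} = 1.476.
So 200 = μ − 1.08σ and 960 = μ + 1.476σ.
Subtracting: σ = (960 − 200)/(1.476 − (-1.08)) = 297.33.
Then μ = 200 − (-1.08)·297.33 = 521.21.

μ = 521.21, σ = 297.33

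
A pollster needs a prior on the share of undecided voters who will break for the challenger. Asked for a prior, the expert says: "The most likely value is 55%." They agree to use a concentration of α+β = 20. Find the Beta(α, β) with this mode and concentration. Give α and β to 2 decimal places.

For α,β > 1 the Beta mode is (α−1)/(α+β−2). With α+β = 20, the mode is (α−1)/18.
Set (α−1)/18 = 0.55 → α = 1 + 0.55·18 = 10.90.
β = 20 − α = 9.10.

α = 10.90, β = 9.10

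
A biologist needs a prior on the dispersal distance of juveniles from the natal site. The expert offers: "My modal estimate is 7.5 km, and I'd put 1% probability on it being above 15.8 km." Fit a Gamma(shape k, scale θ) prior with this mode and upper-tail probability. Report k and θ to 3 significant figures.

k ≈ 9.76, θ ≈ 0.856

Gamma(k,θ) with k>1 has mode (k−1)θ, so θ = 7.5/(k−1).
Need P(X < 15.8) = 0.99 with θ tied to k this way. Start at k = 2, θ = 7.5: P(X<15.8) ≈ 0.622.
Too low — raise k to concentrate. Iterating converges to k ≈ 9.76.
Then θ = 7.5/(9.76−1) ≈ 0.856.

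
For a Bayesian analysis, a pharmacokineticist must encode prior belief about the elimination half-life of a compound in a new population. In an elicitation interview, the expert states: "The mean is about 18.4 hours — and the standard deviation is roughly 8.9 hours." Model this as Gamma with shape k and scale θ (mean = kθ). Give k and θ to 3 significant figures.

For Gamma(k, scale θ): mean = kθ, variance = kθ², so CV = 1/√k.
CV = SD/mean = 8.9/18.4 = 0.4837, hence k = 1/CV² = 4.27.
Then θ = mean/k = 18.4/4.27 = 4.3.

k ≈ 4.27, θ ≈ 4.3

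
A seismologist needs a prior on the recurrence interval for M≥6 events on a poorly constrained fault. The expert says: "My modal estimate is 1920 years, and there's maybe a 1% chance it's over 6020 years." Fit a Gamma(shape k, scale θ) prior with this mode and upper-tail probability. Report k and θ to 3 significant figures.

k ≈ 4.41, θ ≈ 563

Gamma(k,θ) with k>1 has mode (k−1)θ, so θ = 1920/(k−1).
Need P(X < 6020) = 0.99 with θ tied to k this way. Start at k = 2, θ = 1920: P(X<6020) ≈ 0.820.
Too low — raise k to concentrate. Iterating converges to k ≈ 4.41.
Then θ = 1920/(4.41−1) ≈ 563.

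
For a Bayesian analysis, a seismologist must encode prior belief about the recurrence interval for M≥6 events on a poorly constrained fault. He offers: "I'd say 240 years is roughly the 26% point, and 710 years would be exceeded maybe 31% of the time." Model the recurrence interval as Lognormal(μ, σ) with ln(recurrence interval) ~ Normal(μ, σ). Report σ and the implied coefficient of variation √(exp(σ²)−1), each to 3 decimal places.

If T ~ Lognormal(μ,σ) then ln T ~ Normal(μ,σ), so the p-quantile of ln T is μ + z_p·σ.
ln(240) = 5.481 and ln(710) = 6.565; z_{0.26} = -0.6433, z_{0.69} = 0.4959.
σ = (6.565 − 5.481)/(0.4959 − (-0.6433)) = 0.952.
μ = 5.481 − (-0.6433)·0.952 = 6.093.
CV = √(exp(σ²)−1) = √(exp(0.9065)−1) = 1.215.

σ ≈ 0.952, CV ≈ 1.215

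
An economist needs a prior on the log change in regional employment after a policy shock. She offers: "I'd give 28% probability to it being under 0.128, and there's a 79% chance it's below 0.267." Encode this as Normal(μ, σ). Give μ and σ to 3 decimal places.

μ = 0.186, σ = 0.100

For Normal(μ,σ), the p-quantile is μ + z_p·σ. Here z_{0.28} = -0.5828, z_{0.79} = 0.8064.
So 0.128 = μ − 0.5828σ and 0.267 = μ + 0.8064σ.
Subtracting: σ = (0.267 − 0.128)/(0.8064 − (-0.5828)) = 0.100.
Then μ = 0.128 − (-0.5828)·0.100 = 0.186.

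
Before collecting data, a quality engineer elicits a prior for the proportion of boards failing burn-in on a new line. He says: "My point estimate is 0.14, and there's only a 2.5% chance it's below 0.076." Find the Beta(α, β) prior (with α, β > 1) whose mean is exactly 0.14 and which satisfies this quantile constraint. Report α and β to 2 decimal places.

α ≈ 12.27, β ≈ 75.37

With mean 0.14 fixed, write α = 0.14s, β = 0.86s where s = α+β.
Need P(θ < 0.076) = 0.025 under Beta(0.14s, 0.86s). Normal approximation: (q−m)/√(m(1−m)/s) ≈ z_{0.025} = -1.96, so s ≈ 0.14·0.86·(-1.96)²/(0.076−0.14)² = 112.9.
At s = 112.9: P(θ<0.076) ≈ 0.012. Adjusting to match 0.025 gives s ≈ 87.64.
So α = 0.14·87.64 ≈ 12.27, β = 0.86·87.64 ≈ 75.37.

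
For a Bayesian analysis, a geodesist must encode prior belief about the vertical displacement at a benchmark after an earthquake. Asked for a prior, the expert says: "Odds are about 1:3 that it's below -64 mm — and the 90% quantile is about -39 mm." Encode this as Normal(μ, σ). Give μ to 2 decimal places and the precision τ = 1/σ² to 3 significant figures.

μ = -55.38, τ = 0.00612

The p-quantile of Normal(μ,σ) is μ + z_p·σ, with z_{0.25} = -0.6745 and z_{0.9} = 1.282.
Eliminate σ: μ = (z₂·x₁ − z₁·x₂)/(z₂ − z₁) = (1.282·-64 − (-0.6745)·-39)/1.956 = -55.38.
Then σ = (x₂ − x₁)/(z₂ − z₁) = (-39 − -64)/1.956 = 12.78.
Precision τ = 1/σ² = 1/12.78² = 0.00612.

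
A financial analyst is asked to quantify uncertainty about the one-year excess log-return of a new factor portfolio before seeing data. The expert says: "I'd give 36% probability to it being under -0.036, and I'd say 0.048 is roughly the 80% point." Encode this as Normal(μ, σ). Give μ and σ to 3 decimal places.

For Normal(μ,σ), the p-quantile is μ + z_p·σ. Here z_{0.36} = -0.3585, z_{0.8} = 0.8416.
So -0.036 = μ − 0.3585σ and 0.048 = μ + 0.8416σ.
Subtracting: σ = (0.048 − -0.036)/(0.8416 − (-0.3585)) = 0.070.
Then μ = -0.036 − (-0.3585)·0.070 = -0.011.

μ = -0.011, σ = 0.070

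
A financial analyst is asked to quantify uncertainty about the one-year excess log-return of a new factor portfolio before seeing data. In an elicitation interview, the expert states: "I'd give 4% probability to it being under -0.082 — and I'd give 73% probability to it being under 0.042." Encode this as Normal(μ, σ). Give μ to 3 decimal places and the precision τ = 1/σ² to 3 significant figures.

μ = 0.010, τ = 363

For Normal(μ,σ), the p-quantile is μ + z_p·σ. Here z_{0.04} = -1.751, z_{0.73} = 0.6128.
So -0.082 = μ − 1.751σ and 0.042 = μ + 0.6128σ.
Subtracting: σ = (0.042 − -0.082)/(0.6128 − (-1.751)) = 0.052.
Then μ = -0.082 − (-1.751)·0.052 = 0.010.
Precision τ = 1/σ² = 1/0.05246² = 363.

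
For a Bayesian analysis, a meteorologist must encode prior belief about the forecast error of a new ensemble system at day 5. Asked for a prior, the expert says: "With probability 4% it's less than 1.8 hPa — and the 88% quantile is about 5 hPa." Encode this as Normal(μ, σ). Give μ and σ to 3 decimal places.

For Normal(μ,σ), the p-quantile is μ + z_p·σ. Here z_{0.04} = -1.751, z_{0.88} = 1.175.
So 1.8 = μ − 1.751σ and 5 = μ + 1.175σ.
Subtracting: σ = (5 − 1.8)/(1.175 − (-1.751)) = 1.094.
Then μ = 1.8 − (-1.751)·1.094 = 3.715.

μ = 3.715, σ = 1.094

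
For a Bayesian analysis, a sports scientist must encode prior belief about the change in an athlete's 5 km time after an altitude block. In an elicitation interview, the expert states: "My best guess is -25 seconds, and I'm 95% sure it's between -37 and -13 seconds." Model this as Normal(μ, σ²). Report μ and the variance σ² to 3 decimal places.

A symmetric 95% interval runs μ ± z·σ with z = 1.96.
Half-width = 12, so σ = 12/1.96 = 6.1226 and σ² = 37.486.
μ is the stated best guess, -25.000.

μ = -25.000, σ² = 37.486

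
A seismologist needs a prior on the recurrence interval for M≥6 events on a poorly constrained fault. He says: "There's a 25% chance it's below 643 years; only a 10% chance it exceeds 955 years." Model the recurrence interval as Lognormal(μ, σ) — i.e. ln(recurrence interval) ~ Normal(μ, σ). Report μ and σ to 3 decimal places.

μ ≈ 6.603, σ ≈ 0.202

If T ~ Lognormal(μ,σ) then ln T ~ Normal(μ,σ), so the p-quantile of ln T is μ + z_p·σ.
ln(643) = 6.466 and ln(955) = 6.862; z_{0.25} = -0.6745, z_{0.9} = 1.282.
σ = (6.862 − 6.466)/(1.282 − (-0.6745)) = 0.202.
μ = 6.466 − (-0.6745)·0.202 = 6.603.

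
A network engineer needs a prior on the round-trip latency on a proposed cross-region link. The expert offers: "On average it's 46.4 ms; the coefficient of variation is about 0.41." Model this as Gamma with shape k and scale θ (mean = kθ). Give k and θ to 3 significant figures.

k ≈ 5.95, θ ≈ 7.8

For Gamma(k, scale θ): mean = kθ, variance = kθ², so CV = 1/√k.
CV = 0.41, hence k = 1/CV² = 5.95.
Then θ = mean/k = 46.4/5.95 = 7.8.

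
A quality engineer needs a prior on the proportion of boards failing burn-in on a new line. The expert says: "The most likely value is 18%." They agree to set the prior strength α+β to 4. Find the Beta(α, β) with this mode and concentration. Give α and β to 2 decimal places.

α = 1.36, β = 2.64

For α,β > 1 the Beta mode is (α−1)/(α+β−2). With α+β = 4, the mode is (α−1)/2.
Set (α−1)/2 = 0.18 → α = 1 + 0.18·2 = 1.36.
β = 4 − α = 2.64.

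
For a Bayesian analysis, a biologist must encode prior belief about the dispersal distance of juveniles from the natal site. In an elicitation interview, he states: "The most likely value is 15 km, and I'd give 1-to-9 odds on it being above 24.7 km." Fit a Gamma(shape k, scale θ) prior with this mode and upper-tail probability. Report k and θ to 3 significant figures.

k ≈ 8.58, θ ≈ 1.98

Gamma(k,θ) with k>1 has mode (k−1)θ, so θ = 15/(k−1).
Need P(X < 24.7) = 0.9 with θ tied to k this way. Start at k = 2, θ = 15: P(X<24.7) ≈ 0.490.
Too low — raise k to concentrate. Iterating converges to k ≈ 8.58.
Then θ = 15/(8.58−1) ≈ 1.98.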